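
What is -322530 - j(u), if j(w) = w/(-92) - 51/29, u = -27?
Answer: -860506131/2668 ≈ -3.2253e+5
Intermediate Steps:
j(w) = -51/29 - w/92 (j(w) = w*(-1/92) - 51*1/29 = -w/92 - 51/29 = -51/29 - w/92)
-322530 - j(u) = -322530 - (-51/29 - 1/92*(-27)) = -322530 - (-51/29 + 27/92) = -322530 - 1*(-3909/2668) = -322530 + 3909/2668 = -860506131/2668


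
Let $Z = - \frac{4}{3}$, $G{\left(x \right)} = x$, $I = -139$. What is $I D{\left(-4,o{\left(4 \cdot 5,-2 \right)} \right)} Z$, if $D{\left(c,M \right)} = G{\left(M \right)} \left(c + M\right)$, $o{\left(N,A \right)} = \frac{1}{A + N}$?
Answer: $- \frac{9869}{243} \approx -40.613$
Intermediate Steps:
$D{\left(c,M \right)} = M \left(M + c\right)$ ($D{\left(c,M \right)} = M \left(c + M\right) = M \left(M + c\right)$)
$Z = - \frac{4}{3}$ ($Z = \left(-4\right) \frac{1}{3} = - \frac{4}{3} \approx -1.3333$)
$I D{\left(-4,o{\left(4 \cdot 5,-2 \right)} \right)} Z = - 139 \frac{\frac{1}{-2 + 4 \cdot 5} - 4}{-2 + 4 \cdot 5} \left(- \frac{4}{3}\right) = - 139 \frac{\frac{1}{-2 + 20} - 4}{-2 + 20} \left(- \frac{4}{3}\right) = - 139 \frac{\frac{1}{18} - 4}{18} \left(- \frac{4}{3}\right) = - 139 \cdot \frac{1}{18} \left(- \frac{71}{18}\right) \left(- \frac{4}{3}\right) = - 139 \left(\left(- \frac{71}{324}\right) \left(- \frac{4}{3}\right)\right) = \left(-139\right) \frac{71}{243} = - \frac{9869}{243}$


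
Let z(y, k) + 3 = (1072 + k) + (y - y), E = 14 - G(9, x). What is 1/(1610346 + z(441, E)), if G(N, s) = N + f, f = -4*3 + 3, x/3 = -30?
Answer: 1/1611429 ≈ 6.2057e-7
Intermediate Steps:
x = -90 (x = 3*(-30) = -90)
f = -9 (f = -12 + 3 = -9)
G(N, s) = -9 + N (G(N, s) = N - 9 = -9 + N)
E = 14 (E = 14 - (-9 + 9) = 14 - 1*0 = 14 + 0 = 14)
z(y, k) = 1069 + k (z(y, k) = -3 + ((1072 + k) + (y - y)) = -3 + ((1072 + k) + 0) = -3 + (1072 + k) = 1069 + k)
1/(1610346 + z(441, E)) = 1/(1610346 + (1069 + 14)) = 1/(1610346 + 1083) = 1/1611429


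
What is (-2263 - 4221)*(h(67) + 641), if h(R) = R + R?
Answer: -5025100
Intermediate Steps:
h(R) = 2*R
(-2263 - 4221)*(h(67) + 641) = (-2263 - 4221)*(2*67 + 641) = -6484*(134 + 641) = -6484*775 = -5025100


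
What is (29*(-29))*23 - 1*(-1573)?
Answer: -17770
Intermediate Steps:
(29*(-29))*23 - 1*(-1573) = -841*23 + 1573 = -19343 + 1573 = -17770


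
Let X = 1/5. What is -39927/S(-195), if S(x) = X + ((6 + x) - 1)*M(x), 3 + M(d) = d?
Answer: -199635/188101 ≈ -1.0613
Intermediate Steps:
M(d) = -3 + d
X = 1/5 ≈ 0.20000
S(x) = 1/5 + (-3 + x)*(5 + x) (S(x) = 1/5 + ((6 + x) - 1)*(-3 + x) = 1/5 + (5 + x)*(-3 + x) = 1/5 + (-3 + x)*(5 + x))
-39927/S(-195) = -39927/(-74/5 + (-195)**2 + 2*(-195)) = -39927/(-74/5 + 38025 - 390) = -39927/188101/5 = -39927*5/188101 = -199635/188101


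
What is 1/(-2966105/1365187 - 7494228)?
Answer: -1365187/10231025606741 ≈ -1.3344e-7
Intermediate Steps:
1/(-2966105/1365187 - 7494228) = 1/(-10231025606741/1365187) = -1365187/10231025606741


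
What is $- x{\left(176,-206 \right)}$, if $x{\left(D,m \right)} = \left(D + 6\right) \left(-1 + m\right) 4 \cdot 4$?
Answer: $602784$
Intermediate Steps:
$x{\left(D,m \right)} = 16 \left(-1 + m\right) \left(6 + D\right)$ ($x{\left(D,m \right)} = \left(6 + D\right) \left(-1 + m\right) 4 \cdot 4 = \left(-1 + m\right) \left(6 + D\right) 4 \cdot 4 = 4 \left(-1 + m\right) \left(6 + D\right) 4 = 16 \left(-1 + m\right) \left(6 + D\right)$)
$- x{\left(176,-206 \right)} = - (-96 - 2816 + 96 \left(-206\right) + 16 \cdot 176 \left(-206\right)) = - (-96 - 2816 - 19776 - 580096) = \left(-1\right) \left(-602784\right) = 602784$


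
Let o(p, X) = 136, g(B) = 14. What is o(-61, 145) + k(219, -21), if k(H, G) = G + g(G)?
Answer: 129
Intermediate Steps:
k(H, G) = 14 + G (k(H, G) = G + 14 = 14 + G)
o(-61, 145) + k(219, -21) = 136 + (14 - 21) = 136 - 7 = 129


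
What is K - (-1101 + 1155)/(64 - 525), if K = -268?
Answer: -123494/461 ≈ -267.88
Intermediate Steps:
K - (-1101 + 1155)/(64 - 525) = -268 - (-1101 + 1155)/(64 - 525) = -268 - 54/(-461) = -268 - 54*(-1)/461 = -268 - 1*(-54/461) = -268 + 54/461 = -123494/461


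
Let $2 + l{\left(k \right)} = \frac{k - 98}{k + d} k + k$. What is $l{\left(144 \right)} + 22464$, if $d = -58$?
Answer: $\frac{975370}{43} \approx 22683.0$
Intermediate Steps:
$l{\left(k \right)} = -2 + k + \frac{k \left(-98 + k\right)}{-58 + k}$ ($l{\left(k \right)} = -2 + \left(\frac{k - 98}{k - 58} k + k\right) = -2 + \left(\frac{-98 + k}{-58 + k} k + k\right) = -2 + \left(\frac{k \left(-98 + k\right)}{-58 + k} + k\right) = -2 + \left(k + \frac{k \left(-98 + k\right)}{-58 + k}\right) = -2 + k + \frac{k \left(-98 + k\right)}{-58 + k}$)
$l{\left(144 \right)} + 22464 = \frac{2 \left(58 + 144^{2} - 11376\right)}{-58 + 144} + 22464 = \frac{2 \left(58 + 20736 - 11376\right)}{86} + 22464 = 2 \cdot \frac{1}{86} \cdot 9418 + 22464 = \frac{9418}{43} + 22464 = \frac{975370}{43}$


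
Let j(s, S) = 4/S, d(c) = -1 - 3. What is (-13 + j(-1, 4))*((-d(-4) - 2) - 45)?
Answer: 516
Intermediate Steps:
d(c) = -4
(-13 + j(-1, 4))*((-d(-4) - 2) - 45) = (-13 + 4/4)*((-1*(-4) - 2) - 45) = (-13 + 4*(1/4))*((4 - 2) - 45) = (-13 + 1)*(2 - 45) = -12*(-43) = 516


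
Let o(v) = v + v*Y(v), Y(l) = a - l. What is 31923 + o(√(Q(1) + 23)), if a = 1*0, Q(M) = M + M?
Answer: 31903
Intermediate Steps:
Q(M) = 2*M
a = 0
Y(l) = -l (Y(l) = 0 - l = -l)
o(v) = v - v² (o(v) = v + v*(-v) = v - v²)
31923 + o(√(Q(1) + 23)) = 31923 + √(2*1 + 23)*(1 - √(2*1 + 23)) = 31923 + √(2 + 23)*(1 - √(2 + 23)) = 31923 + √25*(1 - √25) = 31923 + 5*(1 - 1*5) = 31923 + 5*(1 - 5) = 31923 + 5*(-4) = 31923 - 20 = 31903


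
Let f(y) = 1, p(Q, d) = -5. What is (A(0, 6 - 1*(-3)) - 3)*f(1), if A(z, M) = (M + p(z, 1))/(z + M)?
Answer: -23/9 ≈ -2.5556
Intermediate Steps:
A(z, M) = (-5 + M)/(M + z) (A(z, M) = (M - 5)/(z + M) = (-5 + M)/(M + z))
(A(0, 6 - 1*(-3)) - 3)*f(1) = ((-5 + (6 - 1*(-3)))/((6 - 1*(-3)) + 0) - 3)*1 = ((-5 + (6 + 3))/((6 + 3) + 0) - 3)*1 = ((-5 + 9)/(9 + 0) - 3)*1 = (4/9 - 3)*1 = -23/9*1 = -23/9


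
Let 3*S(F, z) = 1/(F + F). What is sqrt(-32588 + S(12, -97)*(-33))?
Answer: I*sqrt(4692738)/12 ≈ 180.52*I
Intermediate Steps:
S(F, z) = 1/(6*F) (S(F, z) = 1/(3*(F + F)) = 1/(3*((2*F))) = (1/(2*F))/3 = 1/(6*F))
sqrt(-32588 + S(12, -97)*(-33)) = sqrt(-32588 + ((1/6)/12)*(-33)) = sqrt(-32588 + ((1/6)*(1/12))*(-33)) = sqrt(-32588 + (1/72)*(-33)) = sqrt(-32588 - 11/24) = sqrt(-782123/24) = I*sqrt(4692738)/12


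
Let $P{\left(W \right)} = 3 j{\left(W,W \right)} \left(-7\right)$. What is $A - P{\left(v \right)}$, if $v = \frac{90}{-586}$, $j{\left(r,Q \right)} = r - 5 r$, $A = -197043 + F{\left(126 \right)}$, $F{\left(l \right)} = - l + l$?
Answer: $- \frac{57729819}{293} \approx -1.9703 \cdot 10^{5}$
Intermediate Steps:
$F{\left(l \right)} = 0$
$A = -197043$ ($A = -197043 + 0 = -197043$)
$j{\left(r,Q \right)} = - 4 r$
$v = - \frac{45}{293}$ ($v = 90 \left(- \frac{1}{586}\right) = - \frac{45}{293} \approx -0.15358$)
$P{\left(W \right)} = 84 W$ ($P{\left(W \right)} = 3 \left(- 4 W\right) \left(-7\right) = - 12 W \left(-7\right) = 84 W$)
$A - P{\left(v \right)} = -197043 - 84 \left(- \frac{45}{293}\right) = -197043 - - \frac{3780}{293} = -197043 + \frac{3780}{293} = - \frac{57729819}{293}$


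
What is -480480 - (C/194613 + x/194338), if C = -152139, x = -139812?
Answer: -3028672289011897/6303450199 ≈ -4.8048e+5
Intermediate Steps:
-480480 - (C/194613 + x/194338) = -480480 - (-152139/194613 - 139812/194338) = -480480 - (-152139*1/194613 - 139812*1/194338) = -480480 - (-50713/64871 - 69906/97169) = -480480 - 1*(-9462603623/6303450199) = -480480 + 9462603623/6303450199 = -3028672289011897/6303450199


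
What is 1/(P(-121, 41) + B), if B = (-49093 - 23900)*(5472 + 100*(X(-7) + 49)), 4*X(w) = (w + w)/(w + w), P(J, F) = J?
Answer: -1/758908342 ≈ -1.3177e-9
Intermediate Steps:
X(w) = ¼ (X(w) = ((w + w)/(w + w))/4 = ((2*w)/((2*w)))/4 = ((2*w)*(1/(2*w)))/4 = (¼)*1 = ¼)
B = -758908221 (B = (-49093 - 23900)*(5472 + 100*(¼ + 49)) = -72993*(5472 + 100*(197/4)) = -72993*(5472 + 4925) = -72993*10397 = -758908221)
1/(P(-121, 41) + B) = 1/(-121 - 758908221) = 1/(-758908342) = -1/758908342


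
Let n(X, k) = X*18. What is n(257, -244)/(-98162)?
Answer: -2313/49081 ≈ -0.047126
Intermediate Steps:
n(X, k) = 18*X
n(257, -244)/(-98162) = (18*257)/(-98162) = 4626*(-1/98162) = -2313/49081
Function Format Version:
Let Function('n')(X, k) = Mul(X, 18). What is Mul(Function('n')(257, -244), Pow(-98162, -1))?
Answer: Rational(-2313, 49081) ≈ -0.047126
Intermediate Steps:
Function('n')(X, k) = Mul(18, X)
Mul(Function('n')(257, -244), Pow(-98162, -1)) = Mul(Mul(18, 257), Pow(-98162, -1)) = Mul(4626, Rational(-1, 98162)) = Rational(-2313, 49081)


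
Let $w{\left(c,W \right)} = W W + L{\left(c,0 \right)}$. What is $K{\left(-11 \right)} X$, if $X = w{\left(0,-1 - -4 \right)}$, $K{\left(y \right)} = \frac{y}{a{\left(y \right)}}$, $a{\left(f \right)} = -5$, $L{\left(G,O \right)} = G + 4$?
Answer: $\frac{143}{5} \approx 28.6$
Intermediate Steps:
$L{\left(G,O \right)} = 4 + G$
$w{\left(c,W \right)} = 4 + c + W^{2}$ ($w{\left(c,W \right)} = W W + \left(4 + c\right) = W^{2} + \left(4 + c\right) = 4 + c + W^{2}$)
$K{\left(y \right)} = - \frac{y}{5}$ ($K{\left(y \right)} = \frac{y}{-5} = y \left(- \frac{1}{5}\right) = - \frac{y}{5}$)
$X = 13$ ($X = 4 + 0 + \left(-1 - -4\right)^{2} = 4 + 0 + \left(-1 + 4\right)^{2} = 4 + 0 + 3^{2} = 4 + 0 + 9 = 13$)
$K{\left(-11 \right)} X = \left(- \frac{1}{5}\right) \left(-11\right) 13 = \frac{11}{5} \cdot 13 = \frac{143}{5}$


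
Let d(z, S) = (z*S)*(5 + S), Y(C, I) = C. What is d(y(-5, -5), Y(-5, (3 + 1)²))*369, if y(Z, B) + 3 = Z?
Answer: 0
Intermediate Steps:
y(Z, B) = -3 + Z
d(z, S) = S*z*(5 + S) (d(z, S) = (S*z)*(5 + S) = S*z*(5 + S))
d(y(-5, -5), Y(-5, (3 + 1)²))*369 = -5*(-3 - 5)*(5 - 5)*369 = -5*(-8)*0*369 = 0*369 = 0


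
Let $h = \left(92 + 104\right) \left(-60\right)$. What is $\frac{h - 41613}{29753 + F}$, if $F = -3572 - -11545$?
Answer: $- \frac{53373}{37726} \approx -1.4148$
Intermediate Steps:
$h = -11760$ ($h = 196 \left(-60\right) = -11760$)
$F = 7973$ ($F = -3572 + 11545 = 7973$)
$\frac{h - 41613}{29753 + F} = \frac{-11760 - 41613}{29753 + 7973} = - \frac{53373}{37726}$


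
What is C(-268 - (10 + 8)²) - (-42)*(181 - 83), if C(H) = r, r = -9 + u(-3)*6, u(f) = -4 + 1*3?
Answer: 4101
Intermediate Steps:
u(f) = -1 (u(f) = -4 + 3 = -1)
r = -15 (r = -9 - 1*6 = -9 - 6 = -15)
C(H) = -15
C(-268 - (10 + 8)²) - (-42)*(181 - 83) = -15 - (-42)*(181 - 83) = -15 - (-42)*98 = -15 - 1*(-4116) = -15 + 4116 = 4101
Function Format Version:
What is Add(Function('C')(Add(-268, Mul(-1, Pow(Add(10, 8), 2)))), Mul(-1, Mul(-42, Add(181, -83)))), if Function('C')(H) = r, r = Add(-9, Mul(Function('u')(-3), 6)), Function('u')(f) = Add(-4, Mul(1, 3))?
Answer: 4101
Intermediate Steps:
Function('u')(f) = -1 (Function('u')(f) = Add(-4, 3) = -1)
r = -15 (r = Add(-9, Mul(-1, 6)) = Add(-9, -6) = -15)
Function('C')(H) = -15
Add(Function('C')(Add(-268, Mul(-1, Pow(Add(10, 8), 2)))), Mul(-1, Mul(-42, Add(181, -83)))) = Add(-15, Mul(-1, Mul(-42, Add(181, -83)))) = Add(-15, Mul(-1, Mul(-42, 98))) = Add(-15, Mul(-1, -4116)) = Add(-15, 4116) = 4101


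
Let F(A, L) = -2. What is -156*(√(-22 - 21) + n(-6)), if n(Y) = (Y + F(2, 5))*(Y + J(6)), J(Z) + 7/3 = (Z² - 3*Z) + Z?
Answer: 19552 - 156*I*√43 ≈ 19552.0 - 1023.0*I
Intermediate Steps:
J(Z) = -7/3 + Z² - 2*Z (J(Z) = -7/3 + ((Z² - 3*Z) + Z) = -7/3 + (Z² - 2*Z) = -7/3 + Z² - 2*Z)
n(Y) = (-2 + Y)*(65/3 + Y) (n(Y) = (Y - 2)*(Y + (-7/3 + 6² - 2*6)) = (-2 + Y)*(Y + (-7/3 + 36 - 12)) = (-2 + Y)*(Y + 65/3) = (-2 + Y)*(65/3 + Y))
-156*(√(-22 - 21) + n(-6)) = -156*(√(-22 - 21) + (-130/3 + (-6)² + (59/3)*(-6))) = -156*(√(-43) + (-130/3 + 36 - 118)) = -156*(I*√43 - 376/3) = -156*(-376/3 + I*√43) = 19552 - 156*I*√43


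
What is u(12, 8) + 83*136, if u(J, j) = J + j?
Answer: 11308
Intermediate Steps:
u(12, 8) + 83*136 = (12 + 8) + 83*136 = 20 + 11288 = 11308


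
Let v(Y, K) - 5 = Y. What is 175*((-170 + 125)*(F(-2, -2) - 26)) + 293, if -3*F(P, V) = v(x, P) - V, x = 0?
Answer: 223418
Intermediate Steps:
v(Y, K) = 5 + Y
F(P, V) = -5/3 + V/3 (F(P, V) = -((5 + 0) - V)/3 = -(5 - V)/3 = -5/3 + V/3)
175*((-170 + 125)*(F(-2, -2) - 26)) + 293 = 175*((-170 + 125)*((-5/3 + (⅓)*(-2)) - 26)) + 293 = 175*(-45*((-5/3 - ⅔) - 26)) + 293 = 175*(-45*(-7/3 - 26)) + 293 = 175*(-45*(-85/3)) + 293 = 175*1275 + 293 = 223125 + 293 = 223418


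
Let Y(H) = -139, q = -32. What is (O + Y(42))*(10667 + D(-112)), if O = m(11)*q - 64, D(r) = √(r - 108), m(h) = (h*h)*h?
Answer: -456494265 - 85590*I*√55 ≈ -4.5649e+8 - 6.3475e+5*I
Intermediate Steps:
m(h) = h³ (m(h) = h²*h = h³)
D(r) = √(-108 + r)
O = -42656 (O = 11³*(-32) - 64 = 1331*(-32) - 64 = -42592 - 64 = -42656)
(O + Y(42))*(10667 + D(-112)) = (-42656 - 139)*(10667 + √(-108 - 112)) = -42795*(10667 + √(-220)) = -42795*(10667 + 2*I*√55) = -456494265 - 85590*I*√55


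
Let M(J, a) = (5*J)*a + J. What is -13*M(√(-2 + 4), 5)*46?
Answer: -15548*√2 ≈ -21988.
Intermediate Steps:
M(J, a) = J + 5*J*a (M(J, a) = 5*J*a + J = J + 5*J*a)
-13*M(√(-2 + 4), 5)*46 = -13*√(-2 + 4)*(1 + 5*5)*46 = -13*√2*(1 + 25)*46 = -13*√2*26*46 = -338*√2*46 = -15548*√2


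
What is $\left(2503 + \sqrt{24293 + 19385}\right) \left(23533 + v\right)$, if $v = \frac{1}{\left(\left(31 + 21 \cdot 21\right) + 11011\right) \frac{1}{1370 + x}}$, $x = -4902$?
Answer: $\frac{676375445221}{11483} + \frac{270225907 \sqrt{43678}}{11483} \approx 6.382 \cdot 10^{7}$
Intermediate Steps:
$v = - \frac{3532}{11483}$ ($v = \frac{1}{\left(\left(31 + 21 \cdot 21\right) + 11011\right) \frac{1}{1370 - 4902}} = \frac{1}{\left(\left(31 + 441\right) + 11011\right) \frac{1}{-3532}} = \frac{1}{\left(472 + 11011\right) \left(- \frac{1}{3532}\right)} = \frac{1}{11483 \left(- \frac{1}{3532}\right)} = \frac{1}{- \frac{11483}{3532}} = - \frac{3532}{11483} \approx -0.30759$)
$\left(2503 + \sqrt{24293 + 19385}\right) \left(23533 + v\right) = \left(2503 + \sqrt{24293 + 19385}\right) \left(23533 - \frac{3532}{11483}\right) = \left(2503 + \sqrt{43678}\right) \frac{270225907}{11483} = \frac{676375445221}{11483} + \frac{270225907 \sqrt{43678}}{11483}$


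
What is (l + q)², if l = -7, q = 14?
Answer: 49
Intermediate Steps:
(l + q)² = (-7 + 14)² = 7² = 49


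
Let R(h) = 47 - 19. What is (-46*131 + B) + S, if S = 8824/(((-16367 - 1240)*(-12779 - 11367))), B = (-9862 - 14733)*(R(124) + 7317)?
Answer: -38401985431374199/212569311 ≈ -1.8066e+8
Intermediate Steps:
R(h) = 28
B = -180650275 (B = (-9862 - 14733)*(28 + 7317) = -24595*7345 = -180650275)
S = 4412/212569311 (S = 8824/((-17607*(-24146))) = 8824/425138622 = 8824*(1/425138622) = 4412/212569311 ≈ 2.0756e-5)
(-46*131 + B) + S = (-46*131 - 180650275) + 4412/212569311 = (-6026 - 180650275) + 4412/212569311 = -180656301 + 4412/212569311 = -38401985431374199/212569311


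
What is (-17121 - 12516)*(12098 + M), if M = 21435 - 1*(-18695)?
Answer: -1547881236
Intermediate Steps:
M = 40130 (M = 21435 + 18695 = 40130)
(-17121 - 12516)*(12098 + M) = (-17121 - 12516)*(12098 + 40130) = -29637*52228 = -1547881236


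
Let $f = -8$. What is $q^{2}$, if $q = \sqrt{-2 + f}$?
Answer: $-10$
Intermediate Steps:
$q = i \sqrt{10}$ ($q = \sqrt{-2 - 8} = \sqrt{-10} = i \sqrt{10} \approx 3.1623 i$)
$q^{2} = \left(i \sqrt{10}\right)^{2} = -10$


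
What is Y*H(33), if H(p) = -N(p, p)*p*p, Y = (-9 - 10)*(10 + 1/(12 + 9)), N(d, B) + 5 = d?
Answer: 5821068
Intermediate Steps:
N(d, B) = -5 + d
Y = -4009/21 (Y = -19*(10 + 1/21) = -19*211/21 = -4009/21 ≈ -190.90)
H(p) = -p²*(-5 + p) (H(p) = -(-5 + p)*p*p = -p*(-5 + p)*p = -p²*(-5 + p))
Y*H(33) = -4009*33²*(5 - 1*33)/21 = -1455267*(5 - 33)/7 = -1455267*(-28)/7 = -4009/21*(-30492) = 5821068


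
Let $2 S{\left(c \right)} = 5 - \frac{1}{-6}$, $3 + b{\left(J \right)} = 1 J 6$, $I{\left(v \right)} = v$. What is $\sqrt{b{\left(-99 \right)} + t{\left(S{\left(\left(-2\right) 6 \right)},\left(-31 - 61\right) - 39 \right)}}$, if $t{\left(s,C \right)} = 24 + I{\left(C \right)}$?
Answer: $8 i \sqrt{11} \approx 26.533 i$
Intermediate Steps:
$b{\left(J \right)} = -3 + 6 J$ ($b{\left(J \right)} = -3 + 1 J 6 = -3 + J 6 = -3 + 6 J$)
$S{\left(c \right)} = \frac{31}{12}$ ($S{\left(c \right)} = \frac{5 - \frac{1}{-6}}{2} = \frac{5 - - \frac{1}{6}}{2} = \frac{5 + \frac{1}{6}}{2} = \frac{1}{2} \cdot \frac{31}{6} = \frac{31}{12}$)
$t{\left(s,C \right)} = 24 + C$
$\sqrt{b{\left(-99 \right)} + t{\left(S{\left(\left(-2\right) 6 \right)},\left(-31 - 61\right) - 39 \right)}} = \sqrt{\left(-3 + 6 \left(-99\right)\right) + \left(24 - 131\right)} = \sqrt{\left(-3 - 594\right) + \left(24 - 131\right)} = \sqrt{-597 + \left(24 - 131\right)} = \sqrt{-597 - 107} = \sqrt{-704} = 8 i \sqrt{11}$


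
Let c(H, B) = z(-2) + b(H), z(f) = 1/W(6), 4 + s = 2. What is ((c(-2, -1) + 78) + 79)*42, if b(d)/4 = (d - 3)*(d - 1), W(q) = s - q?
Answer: 36435/4 ≈ 9108.8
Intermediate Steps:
s = -2 (s = -4 + 2 = -2)
W(q) = -2 - q
z(f) = -1/8 (z(f) = 1/(-2 - 1*6) = 1/(-2 - 6) = 1/(-8) = -1/8)
b(d) = 4*(-1 + d)*(-3 + d) (b(d) = 4*((d - 3)*(d - 1)) = 4*((-3 + d)*(-1 + d)) = 4*((-1 + d)*(-3 + d)) = 4*(-1 + d)*(-3 + d))
c(H, B) = 95/8 - 16*H + 4*H**2 (c(H, B) = -1/8 + (12 - 16*H + 4*H**2) = 95/8 - 16*H + 4*H**2)
((c(-2, -1) + 78) + 79)*42 = (((95/8 - 16*(-2) + 4*(-2)**2) + 78) + 79)*42 = (((95/8 + 32 + 4*4) + 78) + 79)*42 = (((95/8 + 32 + 16) + 78) + 79)*42 = ((479/8 + 78) + 79)*42 = (1103/8 + 79)*42 = (1735/8)*42 = 36435/4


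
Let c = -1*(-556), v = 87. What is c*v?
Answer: 48372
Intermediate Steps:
c = 556
c*v = 556*87 = 48372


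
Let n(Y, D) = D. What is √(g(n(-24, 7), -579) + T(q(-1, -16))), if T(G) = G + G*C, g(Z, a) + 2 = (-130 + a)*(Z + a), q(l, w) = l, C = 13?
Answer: 2*√101383 ≈ 636.81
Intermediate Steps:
g(Z, a) = -2 + (-130 + a)*(Z + a)
T(G) = 14*G (T(G) = G + G*13 = G + 13*G = 14*G)
√(g(n(-24, 7), -579) + T(q(-1, -16))) = √((-2 + (-579)² - 130*7 - 130*(-579) + 7*(-579)) + 14*(-1)) = √((-2 + 335241 - 910 + 75270 - 4053) - 14) = √(405546 - 14) = √405532 = 2*√101383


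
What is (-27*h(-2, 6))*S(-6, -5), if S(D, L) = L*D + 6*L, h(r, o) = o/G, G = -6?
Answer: 0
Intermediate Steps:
h(r, o) = -o/6 (h(r, o) = o/(-6) = o*(-1/6) = -o/6)
S(D, L) = 6*L + D*L (S(D, L) = D*L + 6*L = 6*L + D*L)
(-27*h(-2, 6))*S(-6, -5) = (-(-9)*6/2)*(-5*(6 - 6)) = (-27*(-1))*(-5*0) = 27*0 = 0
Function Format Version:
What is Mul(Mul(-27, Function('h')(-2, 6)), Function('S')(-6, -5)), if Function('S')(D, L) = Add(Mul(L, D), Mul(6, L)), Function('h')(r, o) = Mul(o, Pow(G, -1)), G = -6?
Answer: 0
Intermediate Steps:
Function('h')(r, o) = Mul(Rational(-1, 6), o) (Function('h')(r, o) = Mul(o, Pow(-6, -1)) = Mul(o, Rational(-1, 6)) = Mul(Rational(-1, 6), o))
Function('S')(D, L) = Add(Mul(6, L), Mul(D, L)) (Function('S')(D, L) = Add(Mul(D, L), Mul(6, L)) = Add(Mul(6, L), Mul(D, L)))
Mul(Mul(-27, Function('h')(-2, 6)), Function('S')(-6, -5)) = Mul(Mul(-27, Mul(Rational(-1, 6), 6)), Mul(-5, Add(6, -6))) = Mul(Mul(-27, -1), Mul(-5, 0)) = Mul(27, 0) = 0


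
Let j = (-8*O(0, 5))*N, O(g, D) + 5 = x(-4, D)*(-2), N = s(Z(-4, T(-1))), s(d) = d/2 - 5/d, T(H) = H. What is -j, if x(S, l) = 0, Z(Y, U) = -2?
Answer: -60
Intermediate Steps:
s(d) = d/2 - 5/d (s(d) = d*(1/2) - 5/d = d/2 - 5/d)
N = 3/2 (N = (1/2)*(-2) - 5/(-2) = -1 - 5*(-1/2) = -1 + 5/2 = 3/2 ≈ 1.5000)
O(g, D) = -5 (O(g, D) = -5 + 0*(-2) = -5 + 0 = -5)
j = 60 (j = -8*(-5)*(3/2) = 40*(3/2) = 60)
-j = -1*60 = -60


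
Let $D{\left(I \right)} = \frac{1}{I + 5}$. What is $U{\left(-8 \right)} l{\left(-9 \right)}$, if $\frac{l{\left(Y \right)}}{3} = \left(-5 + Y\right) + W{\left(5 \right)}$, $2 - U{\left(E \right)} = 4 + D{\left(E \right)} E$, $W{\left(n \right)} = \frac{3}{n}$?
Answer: $\frac{938}{5} \approx 187.6$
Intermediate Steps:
$D{\left(I \right)} = \frac{1}{5 + I}$
$U{\left(E \right)} = -2 - \frac{E}{5 + E}$ ($U{\left(E \right)} = 2 - \left(4 + \frac{E}{5 + E}\right) = -2 - \frac{E}{5 + E}$)
$l{\left(Y \right)} = - \frac{66}{5} + 3 Y$ ($l{\left(Y \right)} = 3 \left(\left(-5 + Y\right) + \frac{3}{5}\right) = 3 \left(- \frac{22}{5} + Y\right) = - \frac{66}{5} + 3 Y$)
$U{\left(-8 \right)} l{\left(-9 \right)} = \frac{-10 - -24}{5 - 8} \left(- \frac{66}{5} + 3 \left(-9\right)\right) = \frac{-10 + 24}{-3} \left(- \frac{66}{5} - 27\right) = \left(- \frac{1}{3}\right) 14 \left(- \frac{201}{5}\right) = \left(- \frac{14}{3}\right) \left(- \frac{201}{5}\right) = \frac{938}{5}$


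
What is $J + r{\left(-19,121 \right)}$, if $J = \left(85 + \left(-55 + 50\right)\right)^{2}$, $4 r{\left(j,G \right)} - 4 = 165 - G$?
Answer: $6412$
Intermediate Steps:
$r{\left(j,G \right)} = \frac{169}{4} - \frac{G}{4}$ ($r{\left(j,G \right)} = 1 + \frac{165 - G}{4} = 1 - \left(- \frac{165}{4} + \frac{G}{4}\right) = \frac{169}{4} - \frac{G}{4}$)
$J = 6400$ ($J = \left(85 - 5\right)^{2} = 80^{2} = 6400$)
$J + r{\left(-19,121 \right)} = 6400 + \left(\frac{169}{4} - \frac{121}{4}\right) = 6400 + 12 = 6412$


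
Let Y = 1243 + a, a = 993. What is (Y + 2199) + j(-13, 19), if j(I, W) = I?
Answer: 4422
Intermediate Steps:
Y = 2236 (Y = 1243 + 993 = 2236)
(Y + 2199) + j(-13, 19) = (2236 + 2199) - 13 = 4435 - 13 = 4422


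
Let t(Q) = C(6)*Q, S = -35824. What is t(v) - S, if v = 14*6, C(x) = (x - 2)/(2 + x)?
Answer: 35866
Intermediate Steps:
C(x) = (-2 + x)/(2 + x)
v = 84
t(Q) = Q/2 (t(Q) = ((-2 + 6)/(2 + 6))*Q = (4/8)*Q = ((⅛)*4)*Q = Q/2)
t(v) - S = (½)*84 - 1*(-35824) = 42 + 35824 = 35866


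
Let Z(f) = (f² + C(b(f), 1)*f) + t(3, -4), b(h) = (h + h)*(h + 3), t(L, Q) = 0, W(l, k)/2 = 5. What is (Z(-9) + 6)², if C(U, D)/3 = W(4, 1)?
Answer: 33489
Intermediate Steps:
W(l, k) = 10 (W(l, k) = 2*5 = 10)
b(h) = 2*h*(3 + h) (b(h) = (2*h)*(3 + h) = 2*h*(3 + h))
C(U, D) = 30 (C(U, D) = 3*10 = 30)
Z(f) = f² + 30*f (Z(f) = (f² + 30*f) + 0 = f² + 30*f)
(Z(-9) + 6)² = (-9*(30 - 9) + 6)² = (-9*21 + 6)² = (-189 + 6)² = (-183)² = 33489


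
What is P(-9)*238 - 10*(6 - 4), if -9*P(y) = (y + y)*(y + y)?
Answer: -8588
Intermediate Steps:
P(y) = -4*y²/9 (P(y) = -(y + y)*(y + y)/9 = -2*y*2*y/9 = -4*y²/9)
P(-9)*238 - 10*(6 - 4) = -4/9*(-9)²*238 - 10*(6 - 4) = -4/9*81*238 - 10*2 = -36*238 - 20 = -8568 - 20 = -8588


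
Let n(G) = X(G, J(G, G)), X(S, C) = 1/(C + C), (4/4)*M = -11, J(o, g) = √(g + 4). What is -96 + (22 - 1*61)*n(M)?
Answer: -96 + 39*I*√7/14 ≈ -96.0 + 7.3703*I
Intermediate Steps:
J(o, g) = √(4 + g)
M = -11
X(S, C) = 1/(2*C)
n(G) = 1/(2*√(4 + G)) (n(G) = 1/(2*(√(4 + G))) = 1/(2*√(4 + G)))
-96 + (22 - 1*61)*n(M) = -96 + (22 - 1*61)*(1/(2*√(4 - 11))) = -96 + (22 - 61)*(1/(2*√(-7))) = -96 - 39*(-I*√7/7)/2 = -96 - (-39)*I*√7/14 = -96 + 39*I*√7/14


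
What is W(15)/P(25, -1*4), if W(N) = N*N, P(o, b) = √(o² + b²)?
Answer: 225*√641/641 ≈ 8.8870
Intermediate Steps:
P(o, b) = √(b² + o²)
W(N) = N²
W(15)/P(25, -1*4) = 15²/(√((-1*4)² + 25²)) = 225/(√((-4)² + 625)) = 225/(√(16 + 625)) = 225/(√641) = 225*(√641/641) = 225*√641/641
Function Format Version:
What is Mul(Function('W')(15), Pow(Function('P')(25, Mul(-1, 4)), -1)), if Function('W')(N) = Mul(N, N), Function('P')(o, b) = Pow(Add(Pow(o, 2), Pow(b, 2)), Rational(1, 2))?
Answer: Mul(Rational(225, 641), Pow(641, Rational(1, 2))) ≈ 8.8870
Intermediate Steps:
Function('P')(o, b) = Pow(Add(Pow(b, 2), Pow(o, 2)), Rational(1, 2))
Function('W')(N) = Pow(N, 2)
Mul(Function('W')(15), Pow(Function('P')(25, Mul(-1, 4)), -1)) = Mul(Pow(15, 2), Pow(Pow(Add(Pow(Mul(-1, 4), 2), Pow(25, 2)), Rational(1, 2)), -1)) = Mul(225, Pow(Pow(Add(Pow(-4, 2), 625), Rational(1, 2)), -1)) = Mul(225, Pow(Pow(Add(16, 625), Rational(1, 2)), -1)) = Mul(225, Pow(Pow(641, Rational(1, 2)), -1)) = Mul(225, Mul(Rational(1, 641), Pow(641, Rational(1, 2)))) = Mul(Rational(225, 641), Pow(641, Rational(1, 2)))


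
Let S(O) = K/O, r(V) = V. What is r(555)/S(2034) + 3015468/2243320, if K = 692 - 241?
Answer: 633444156117/252934330 ≈ 2504.4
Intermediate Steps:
K = 451
S(O) = 451/O
r(555)/S(2034) + 3015468/2243320 = 555/((451/2034)) + 3015468/2243320 = 555/((451*(1/2034))) + 3015468*(1/2243320) = 555/(451/2034) + 753867/560830 = 555*(2034/451) + 753867/560830 = 1128870/451 + 753867/560830 = 633444156117/252934330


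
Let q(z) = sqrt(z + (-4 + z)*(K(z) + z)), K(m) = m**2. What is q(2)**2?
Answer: -10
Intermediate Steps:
q(z) = sqrt(z + (-4 + z)*(z + z**2)) (q(z) = sqrt(z + (-4 + z)*(z**2 + z)) = sqrt(z + (-4 + z)*(z + z**2)))
q(2)**2 = (sqrt(2*(-3 + 2**2 - 3*2)))**2 = (sqrt(2*(-3 + 4 - 6)))**2 = (sqrt(2*(-5)))**2 = (sqrt(-10))**2 = (I*sqrt(10))**2 = -10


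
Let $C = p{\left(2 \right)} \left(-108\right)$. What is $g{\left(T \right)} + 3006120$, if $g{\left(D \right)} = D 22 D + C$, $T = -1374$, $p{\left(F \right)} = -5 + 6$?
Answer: $44539284$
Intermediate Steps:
$p{\left(F \right)} = 1$
$C = -108$ ($C = 1 \left(-108\right) = -108$)
$g{\left(D \right)} = -108 + 22 D^{2}$ ($g{\left(D \right)} = D 22 D - 108 = 22 D D - 108 = 22 D^{2} - 108 = -108 + 22 D^{2}$)
$g{\left(T \right)} + 3006120 = \left(-108 + 22 \left(-1374\right)^{2}\right) + 3006120 = \left(-108 + 22 \cdot 1887876\right) + 3006120 = \left(-108 + 41533272\right) + 3006120 = 41533164 + 3006120 = 44539284$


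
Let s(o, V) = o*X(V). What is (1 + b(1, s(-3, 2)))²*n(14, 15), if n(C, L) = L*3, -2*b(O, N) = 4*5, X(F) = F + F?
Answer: 3645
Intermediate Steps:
X(F) = 2*F
s(o, V) = 2*V*o (s(o, V) = o*(2*V) = 2*V*o)
b(O, N) = -10 (b(O, N) = -2*5 = -½*20 = -10)
n(C, L) = 3*L
(1 + b(1, s(-3, 2)))²*n(14, 15) = (1 - 10)²*(3*15) = (-9)²*45 = 81*45 = 3645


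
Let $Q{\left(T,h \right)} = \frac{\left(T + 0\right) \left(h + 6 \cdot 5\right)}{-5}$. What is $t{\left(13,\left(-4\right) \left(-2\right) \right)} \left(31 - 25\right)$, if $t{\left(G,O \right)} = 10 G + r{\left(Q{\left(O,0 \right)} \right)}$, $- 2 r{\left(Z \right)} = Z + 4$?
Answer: $912$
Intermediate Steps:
$Q{\left(T,h \right)} = - \frac{T \left(30 + h\right)}{5}$ ($Q{\left(T,h \right)} = T \left(h + 30\right) \left(- \frac{1}{5}\right) = T \left(30 + h\right) \left(- \frac{1}{5}\right) = - \frac{T \left(30 + h\right)}{5}$)
$r{\left(Z \right)} = -2 - \frac{Z}{2}$ ($r{\left(Z \right)} = - \frac{Z + 4}{2} = - \frac{4 + Z}{2} = -2 - \frac{Z}{2}$)
$t{\left(G,O \right)} = -2 + 3 O + 10 G$ ($t{\left(G,O \right)} = 10 G - \left(2 + \frac{\left(- \frac{1}{5}\right) O \left(30 + 0\right)}{2}\right) = 10 G - \left(2 + \frac{\left(- \frac{1}{5}\right) O 30}{2}\right) = 10 G - \left(2 + \frac{\left(-6\right) O}{2}\right) = 10 G + \left(-2 + 3 O\right) = -2 + 3 O + 10 G$)
$t{\left(13,\left(-4\right) \left(-2\right) \right)} \left(31 - 25\right) = \left(-2 + 3 \left(\left(-4\right) \left(-2\right)\right) + 10 \cdot 13\right) \left(31 - 25\right) = \left(-2 + 3 \cdot 8 + 130\right) 6 = \left(-2 + 24 + 130\right) 6 = 152 \cdot 6 = 912$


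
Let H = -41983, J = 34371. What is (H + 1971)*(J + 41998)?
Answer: -3055676428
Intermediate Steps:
(H + 1971)*(J + 41998) = (-41983 + 1971)*(34371 + 41998) = -40012*76369 = -3055676428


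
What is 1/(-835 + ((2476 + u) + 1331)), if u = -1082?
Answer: 1/1890 ≈ 0.00052910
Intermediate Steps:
1/(-835 + ((2476 + u) + 1331)) = 1/(-835 + ((2476 - 1082) + 1331)) = 1/(-835 + (1394 + 1331)) = 1/(-835 + 2725) = 1/1890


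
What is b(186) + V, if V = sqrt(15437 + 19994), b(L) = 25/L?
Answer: 25/186 + sqrt(35431) ≈ 188.37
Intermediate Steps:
V = sqrt(35431) ≈ 188.23
b(186) + V = 25/186 + sqrt(35431)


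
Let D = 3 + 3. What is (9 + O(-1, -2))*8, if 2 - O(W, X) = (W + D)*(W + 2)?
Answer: 48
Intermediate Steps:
D = 6
O(W, X) = 2 - (2 + W)*(6 + W) (O(W, X) = 2 - (W + 6)*(W + 2) = 2 - (6 + W)*(2 + W) = 2 - (2 + W)*(6 + W))
(9 + O(-1, -2))*8 = (9 + (-10 - 1*(-1)² - 8*(-1)))*8 = (9 + (-10 - 1*1 + 8))*8 = (9 + (-10 - 1 + 8))*8 = (9 - 3)*8 = 6*8 = 48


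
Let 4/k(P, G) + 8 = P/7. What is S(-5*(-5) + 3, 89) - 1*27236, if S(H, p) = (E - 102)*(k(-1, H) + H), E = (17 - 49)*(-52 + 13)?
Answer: 81492/19 ≈ 4289.1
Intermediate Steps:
k(P, G) = 4/(-8 + P/7)
E = 1248 (E = -32*(-39) = 1248)
S(H, p) = -10696/19 + 1146*H (S(H, p) = (1248 - 102)*(28/(-56 - 1) + H) = 1146*(28/(-57) + H) = 1146*(28*(-1/57) + H) = 1146*(-28/57 + H) = -10696/19 + 1146*H)
S(-5*(-5) + 3, 89) - 1*27236 = (-10696/19 + 1146*(-5*(-5) + 3)) - 1*27236 = (-10696/19 + 1146*(25 + 3)) - 27236 = (-10696/19 + 1146*28) - 27236 = (-10696/19 + 32088) - 27236 = 598976/19 - 27236 = 81492/19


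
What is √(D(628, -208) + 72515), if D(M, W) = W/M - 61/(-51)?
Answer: √4649140681710/8007 ≈ 269.29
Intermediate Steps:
D(M, W) = 61/51 + W/M (D(M, W) = W/M - 61*(-1/51) = W/M + 61/51 = 61/51 + W/M)
√(D(628, -208) + 72515) = √((61/51 - 208/628) + 72515) = √((61/51 - 208*1/628) + 72515) = √((61/51 - 52/157) + 72515) = √(6925/8007 + 72515) = √(580634530/8007) = √4649140681710/8007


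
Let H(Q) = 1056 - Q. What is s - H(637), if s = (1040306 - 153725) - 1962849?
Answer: -1076687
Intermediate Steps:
s = -1076268 (s = 886581 - 1962849 = -1076268)
s - H(637) = -1076268 - (1056 - 1*637) = -1076268 - (1056 - 637) = -1076268 - 1*419 = -1076268 - 419 = -1076687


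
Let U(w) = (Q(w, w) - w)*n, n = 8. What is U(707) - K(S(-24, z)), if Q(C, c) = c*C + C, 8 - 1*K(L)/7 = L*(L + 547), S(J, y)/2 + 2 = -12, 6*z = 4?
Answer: 3897012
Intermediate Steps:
z = 2/3 (z = (1/6)*4 = 2/3 ≈ 0.66667)
S(J, y) = -28 (S(J, y) = -4 + 2*(-12) = -4 - 24 = -28)
K(L) = 56 - 7*L*(547 + L) (K(L) = 56 - 7*L*(L + 547) = 56 - 7*L*(547 + L))
Q(C, c) = C + C*c (Q(C, c) = C*c + C = C + C*c)
U(w) = -8*w + 8*w*(1 + w) (U(w) = (w*(1 + w) - w)*8 = (-w + w*(1 + w))*8 = -8*w + 8*w*(1 + w))
U(707) - K(S(-24, z)) = 8*707**2 - (56 - 3829*(-28) - 7*(-28)**2) = 8*499849 - (56 + 107212 - 7*784) = 3998792 - (56 + 107212 - 5488) = 3998792 - 1*101780 = 3998792 - 101780 = 3897012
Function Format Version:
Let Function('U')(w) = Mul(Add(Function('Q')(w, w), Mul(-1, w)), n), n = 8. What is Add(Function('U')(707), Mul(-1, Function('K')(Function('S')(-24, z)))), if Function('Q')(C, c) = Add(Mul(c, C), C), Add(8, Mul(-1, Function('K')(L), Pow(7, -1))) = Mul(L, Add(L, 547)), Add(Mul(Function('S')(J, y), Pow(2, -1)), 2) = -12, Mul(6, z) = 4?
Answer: 3897012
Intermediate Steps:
z = Rational(2, 3) (z = Mul(Rational(1, 6), 4) = Rational(2, 3) ≈ 0.66667)
Function('S')(J, y) = -28 (Function('S')(J, y) = Add(-4, Mul(2, -12)) = Add(-4, -24) = -28)
Function('K')(L) = Add(56, Mul(-7, L, Add(547, L))) (Function('K')(L) = Add(56, Mul(-7, Mul(L, Add(L, 547)))) = Add(56, Mul(-7, Mul(L, Add(547, L)))) = Add(56, Mul(-7, L, Add(547, L))))
Function('Q')(C, c) = Add(C, Mul(C, c)) (Function('Q')(C, c) = Add(Mul(C, c), C) = Add(C, Mul(C, c)))
Function('U')(w) = Add(Mul(-8, w), Mul(8, w, Add(1, w))) (Function('U')(w) = Mul(Add(Mul(w, Add(1, w)), Mul(-1, w)), 8) = Mul(Add(Mul(-1, w), Mul(w, Add(1, w))), 8) = Add(Mul(-8, w), Mul(8, w, Add(1, w))))
Add(Function('U')(707), Mul(-1, Function('K')(Function('S')(-24, z)))) = Add(Mul(8, Pow(707, 2)), Mul(-1, Add(56, Mul(-3829, -28), Mul(-7, Pow(-28, 2))))) = Add(Mul(8, 499849), Mul(-1, Add(56, 107212, Mul(-7, 784)))) = Add(3998792, Mul(-1, Add(56, 107212, -5488))) = Add(3998792, Mul(-1, 101780)) = Add(3998792, -101780) = 3897012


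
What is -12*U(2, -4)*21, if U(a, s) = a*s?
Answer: 2016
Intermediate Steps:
-12*U(2, -4)*21 = -24*(-4)*21 = -12*(-8)*21 = 96*21 = 2016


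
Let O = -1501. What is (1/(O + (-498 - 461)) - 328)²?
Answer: 651056948161/6051600 ≈ 1.0758e+5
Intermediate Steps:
(1/(O + (-498 - 461)) - 328)² = (1/(-1501 + (-498 - 461)) - 328)² = (1/(-1501 - 959) - 328)² = (1/(-2460) - 328)² = (-1/2460 - 328)² = (-806881/2460)² = 651056948161/6051600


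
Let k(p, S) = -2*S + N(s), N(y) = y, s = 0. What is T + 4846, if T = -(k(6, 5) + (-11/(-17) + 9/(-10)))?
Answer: 825563/170 ≈ 4856.3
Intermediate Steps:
k(p, S) = -2*S (k(p, S) = -2*S + 0 = -2*S)
T = 1743/170 (T = -(-2*5 + (-11/(-17) + 9/(-10))) = -(-10 + (-11*(-1/17) + 9*(-⅒))) = -(-10 + (11/17 - 9/10)) = -(-10 - 43/170) = -1*(-1743/170) = 1743/170 ≈ 10.253)
T + 4846 = 1743/170 + 4846 = 825563/170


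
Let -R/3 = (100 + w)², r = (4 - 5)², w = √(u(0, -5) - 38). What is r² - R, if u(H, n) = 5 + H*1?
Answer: 29902 + 600*I*√33 ≈ 29902.0 + 3446.7*I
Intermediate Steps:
u(H, n) = 5 + H
w = I*√33 (w = √((5 + 0) - 38) = √(5 - 38) = √(-33) = I*√33 ≈ 5.7446*I)
r = 1 (r = (-1)² = 1)
R = -3*(100 + I*√33)² ≈ -29901.0 - 3446.7*I
r² - R = 1² - (-29901 - 600*I*√33) = 1 + (29901 + 600*I*√33) = 29902 + 600*I*√33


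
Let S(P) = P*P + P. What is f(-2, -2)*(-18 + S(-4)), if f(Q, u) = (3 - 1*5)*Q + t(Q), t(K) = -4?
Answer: 0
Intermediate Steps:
S(P) = P + P**2 (S(P) = P**2 + P = P + P**2)
f(Q, u) = -4 - 2*Q (f(Q, u) = (3 - 1*5)*Q - 4 = (3 - 5)*Q - 4 = -2*Q - 4 = -4 - 2*Q)
f(-2, -2)*(-18 + S(-4)) = (-4 - 2*(-2))*(-18 - 4*(1 - 4)) = (-4 + 4)*(-18 - 4*(-3)) = 0*(-18 + 12) = 0*(-6) = 0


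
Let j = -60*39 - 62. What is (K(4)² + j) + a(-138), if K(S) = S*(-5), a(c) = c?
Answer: -2140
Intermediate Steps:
K(S) = -5*S
j = -2402 (j = -2340 - 62 = -2402)
(K(4)² + j) + a(-138) = ((-5*4)² - 2402) - 138 = ((-20)² - 2402) - 138 = (400 - 2402) - 138 = -2002 - 138 = -2140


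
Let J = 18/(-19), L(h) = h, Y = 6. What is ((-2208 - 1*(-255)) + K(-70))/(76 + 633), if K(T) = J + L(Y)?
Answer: -37011/13471 ≈ -2.7475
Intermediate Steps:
J = -18/19 (J = 18*(-1/19) = -18/19 ≈ -0.94737)
K(T) = 96/19 (K(T) = -18/19 + 6 = 96/19)
((-2208 - 1*(-255)) + K(-70))/(76 + 633) = ((-2208 - 1*(-255)) + 96/19)/(76 + 633) = ((-2208 + 255) + 96/19)/709 = (-1953 + 96/19)*(1/709) = -37011/19*1/709 = -37011/13471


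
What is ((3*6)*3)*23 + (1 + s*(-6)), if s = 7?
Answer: 1201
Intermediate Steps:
((3*6)*3)*23 + (1 + s*(-6)) = ((3*6)*3)*23 + (1 + 7*(-6)) = (18*3)*23 + (1 - 42) = 54*23 - 41 = 1242 - 41 = 1201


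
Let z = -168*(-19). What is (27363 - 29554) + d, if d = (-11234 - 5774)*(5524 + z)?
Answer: -148243919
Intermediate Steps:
z = 3192
d = -148241728 (d = (-11234 - 5774)*(5524 + 3192) = -17008*8716 = -148241728)
(27363 - 29554) + d = (27363 - 29554) - 148241728 = -2191 - 148241728 = -148243919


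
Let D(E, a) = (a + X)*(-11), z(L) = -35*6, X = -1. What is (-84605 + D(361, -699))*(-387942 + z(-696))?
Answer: 29850829560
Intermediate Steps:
z(L) = -210
D(E, a) = 11 - 11*a (D(E, a) = (a - 1)*(-11) = (-1 + a)*(-11) = 11 - 11*a)
(-84605 + D(361, -699))*(-387942 + z(-696)) = (-84605 + (11 - 11*(-699)))*(-387942 - 210) = (-84605 + (11 + 7689))*(-388152) = (-84605 + 7700)*(-388152) = -76905*(-388152) = 29850829560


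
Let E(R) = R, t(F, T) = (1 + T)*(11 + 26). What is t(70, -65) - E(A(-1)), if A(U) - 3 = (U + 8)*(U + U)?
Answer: -2357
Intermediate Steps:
t(F, T) = 37 + 37*T (t(F, T) = (1 + T)*37 = 37 + 37*T)
A(U) = 3 + 2*U*(8 + U) (A(U) = 3 + (U + 8)*(U + U) = 3 + (8 + U)*(2*U) = 3 + 2*U*(8 + U))
t(70, -65) - E(A(-1)) = (37 + 37*(-65)) - (3 + 2*(-1)² + 16*(-1)) = (37 - 2405) - (3 + 2*1 - 16) = -2368 - (3 + 2 - 16) = -2368 - 1*(-11) = -2368 + 11 = -2357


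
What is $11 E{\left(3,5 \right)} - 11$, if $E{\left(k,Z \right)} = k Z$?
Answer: $154$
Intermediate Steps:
$E{\left(k,Z \right)} = Z k$
$11 E{\left(3,5 \right)} - 11 = 11 \cdot 5 \cdot 3 - 11 = 11 \cdot 15 - 11 = 165 - 11 = 154$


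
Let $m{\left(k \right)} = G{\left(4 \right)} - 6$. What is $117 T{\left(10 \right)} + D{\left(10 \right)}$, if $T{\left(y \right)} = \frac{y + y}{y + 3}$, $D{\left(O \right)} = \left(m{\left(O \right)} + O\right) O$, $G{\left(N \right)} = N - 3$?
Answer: $230$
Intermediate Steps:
$G{\left(N \right)} = -3 + N$
$m{\left(k \right)} = -5$ ($m{\left(k \right)} = \left(-3 + 4\right) - 6 = 1 - 6 = -5$)
$D{\left(O \right)} = O \left(-5 + O\right)$ ($D{\left(O \right)} = \left(-5 + O\right) O = O \left(-5 + O\right)$)
$T{\left(y \right)} = \frac{2 y}{3 + y}$
$117 T{\left(10 \right)} + D{\left(10 \right)} = 117 \cdot 2 \cdot 10 \frac{1}{3 + 10} + 10 \left(-5 + 10\right) = 117 \cdot 2 \cdot 10 \cdot \frac{1}{13} + 10 \cdot 5 = 117 \cdot 2 \cdot 10 \cdot \frac{1}{13} + 50 = 117 \cdot \frac{20}{13} + 50 = 180 + 50 = 230$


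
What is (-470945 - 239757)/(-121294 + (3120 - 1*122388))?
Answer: 355351/120281 ≈ 2.9543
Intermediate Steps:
(-470945 - 239757)/(-121294 + (3120 - 1*122388)) = -710702/(-121294 + (3120 - 122388)) = -710702/(-121294 - 119268) = -710702/(-240562) = -710702*(-1/240562) = 355351/120281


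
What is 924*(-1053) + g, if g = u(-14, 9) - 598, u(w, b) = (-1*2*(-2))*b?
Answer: -973534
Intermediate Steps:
u(w, b) = 4*b (u(w, b) = (-2*(-2))*b = 4*b)
g = -562 (g = 4*9 - 598 = 36 - 598 = -562)
924*(-1053) + g = 924*(-1053) - 562 = -972972 - 562 = -973534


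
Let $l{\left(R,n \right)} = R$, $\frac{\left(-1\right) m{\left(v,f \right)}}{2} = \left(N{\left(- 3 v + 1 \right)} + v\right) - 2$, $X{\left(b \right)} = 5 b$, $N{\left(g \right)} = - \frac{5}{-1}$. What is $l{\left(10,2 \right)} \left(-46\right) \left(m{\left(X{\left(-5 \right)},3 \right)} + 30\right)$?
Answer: $-34040$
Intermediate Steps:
$N{\left(g \right)} = 5$ ($N{\left(g \right)} = \left(-5\right) \left(-1\right) = 5$)
$m{\left(v,f \right)} = -6 - 2 v$ ($m{\left(v,f \right)} = - 2 \left(\left(5 + v\right) - 2\right) = - 2 \left(3 + v\right) = -6 - 2 v$)
$l{\left(10,2 \right)} \left(-46\right) \left(m{\left(X{\left(-5 \right)},3 \right)} + 30\right) = 10 \left(-46\right) \left(\left(-6 - 2 \cdot 5 \left(-5\right)\right) + 30\right) = - 460 \left(\left(-6 - -50\right) + 30\right) = - 460 \left(\left(-6 + 50\right) + 30\right) = - 460 \left(44 + 30\right) = \left(-460\right) 74 = -34040$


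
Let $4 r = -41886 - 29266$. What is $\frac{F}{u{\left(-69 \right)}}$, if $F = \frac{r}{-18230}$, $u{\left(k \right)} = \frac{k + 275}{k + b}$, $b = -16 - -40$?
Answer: $- \frac{40023}{187769} \approx -0.21315$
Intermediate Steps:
$r = -17788$ ($r = \frac{-41886 - 29266}{4} = \frac{1}{4} \left(-71152\right) = -17788$)
$b = 24$ ($b = -16 + 40 = 24$)
$u{\left(k \right)} = \frac{275 + k}{24 + k}$ ($u{\left(k \right)} = \frac{k + 275}{k + 24} = \frac{275 + k}{24 + k}$)
$F = \frac{8894}{9115}$ ($F = - \frac{17788}{-18230} = \left(-17788\right) \left(- \frac{1}{18230}\right) = \frac{8894}{9115} \approx 0.97575$)
$\frac{F}{u{\left(-69 \right)}} = \frac{8894}{9115 \frac{275 - 69}{24 - 69}} = \frac{8894}{9115 \frac{1}{-45} \cdot 206} = \frac{8894}{9115 \left(\left(- \frac{1}{45}\right) 206\right)} = \frac{8894}{9115 \left(- \frac{206}{45}\right)} = \frac{8894}{9115} \left(- \frac{45}{206}\right) = - \frac{40023}{187769}$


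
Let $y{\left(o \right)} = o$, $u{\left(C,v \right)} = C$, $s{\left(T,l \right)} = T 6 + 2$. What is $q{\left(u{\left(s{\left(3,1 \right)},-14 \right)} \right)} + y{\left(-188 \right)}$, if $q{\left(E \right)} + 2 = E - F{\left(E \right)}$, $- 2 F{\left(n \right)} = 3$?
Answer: $- \frac{337}{2} \approx -168.5$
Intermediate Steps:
$s{\left(T,l \right)} = 2 + 6 T$ ($s{\left(T,l \right)} = 6 T + 2 = 2 + 6 T$)
$F{\left(n \right)} = - \frac{3}{2}$ ($F{\left(n \right)} = \left(- \frac{1}{2}\right) 3 = - \frac{3}{2}$)
$q{\left(E \right)} = - \frac{1}{2} + E$ ($q{\left(E \right)} = -2 + \left(E - - \frac{3}{2}\right) = -2 + \left(E + \frac{3}{2}\right) = -2 + \left(\frac{3}{2} + E\right) = - \frac{1}{2} + E$)
$q{\left(u{\left(s{\left(3,1 \right)},-14 \right)} \right)} + y{\left(-188 \right)} = \left(- \frac{1}{2} + \left(2 + 6 \cdot 3\right)\right) - 188 = \left(- \frac{1}{2} + \left(2 + 18\right)\right) - 188 = \left(- \frac{1}{2} + 20\right) - 188 = \frac{39}{2} - 188 = - \frac{337}{2}$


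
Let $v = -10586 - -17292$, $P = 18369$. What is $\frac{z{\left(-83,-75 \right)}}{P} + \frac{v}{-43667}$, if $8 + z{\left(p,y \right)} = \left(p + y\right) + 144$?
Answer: $- \frac{9549476}{61701471} \approx -0.15477$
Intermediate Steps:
$z{\left(p,y \right)} = 136 + p + y$ ($z{\left(p,y \right)} = -8 + \left(\left(p + y\right) + 144\right) = -8 + \left(144 + p + y\right) = 136 + p + y$)
$v = 6706$ ($v = -10586 + 17292 = 6706$)
$\frac{z{\left(-83,-75 \right)}}{P} + \frac{v}{-43667} = \frac{136 - 83 - 75}{18369} + \frac{6706}{-43667} = \left(-22\right) \frac{1}{18369} + 6706 \left(- \frac{1}{43667}\right) = - \frac{22}{18369} - \frac{6706}{43667} = - \frac{9549476}{61701471}$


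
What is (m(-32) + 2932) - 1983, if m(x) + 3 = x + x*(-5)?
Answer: 1074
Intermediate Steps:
m(x) = -3 - 4*x (m(x) = -3 + (x + x*(-5)) = -3 + (x - 5*x) = -3 - 4*x)
(m(-32) + 2932) - 1983 = ((-3 - 4*(-32)) + 2932) - 1983 = ((-3 + 128) + 2932) - 1983 = (125 + 2932) - 1983 = 3057 - 1983 = 1074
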